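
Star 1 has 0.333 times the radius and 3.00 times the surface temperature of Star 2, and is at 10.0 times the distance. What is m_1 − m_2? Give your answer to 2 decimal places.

2.62

L_1/L_2 = (0.333)²(3.00)⁴ = 8.982.
F_1/F_2 = (L_1/L_2)/(d_1/d_2)² = 8.982/100.0 = 0.08982.
m_1 − m_2 = −2.5 log₁₀(0.08982) = 2.62.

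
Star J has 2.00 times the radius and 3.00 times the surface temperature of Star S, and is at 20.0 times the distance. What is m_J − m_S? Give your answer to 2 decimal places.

0.23

L_J/L_S = (2.00)²(3.00)⁴ = 324.0.
F_J/F_S = (L_J/L_S)/(d_J/d_S)² = 324.0/400.0 = 0.8100.
m_J − m_S = −2.5 log₁₀(0.8100) = 0.23.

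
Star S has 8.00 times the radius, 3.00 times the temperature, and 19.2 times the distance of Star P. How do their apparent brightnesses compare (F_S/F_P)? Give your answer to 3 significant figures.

14.1

L_S/L_P = (R_S/R_P)²(T_S/T_P)⁴ = (8.00)² × (3.00)⁴ = 5184.
F_S/F_P = (L_S/L_P)/(d_S/d_P)² = 5184 / (19.2)² = 14.06.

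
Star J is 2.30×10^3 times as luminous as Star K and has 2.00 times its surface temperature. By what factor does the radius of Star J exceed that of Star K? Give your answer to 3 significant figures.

L ∝ R²T⁴ gives R ∝ √L / T², so
R_J/R_K = √(2.30×10^3) / (2.00)² = 47.96 / 4.000 = 11.99.

12.0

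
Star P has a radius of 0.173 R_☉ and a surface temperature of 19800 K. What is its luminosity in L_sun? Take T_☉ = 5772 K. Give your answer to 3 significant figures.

L/L_☉ = (R/R_☉)² (T/T_☉)⁴ = (0.173)² × (19800/5772)⁴
       = 0.02993 × (3.430)⁴ = 0.02993 × 138.5 = 4.144.

4.14 L_sun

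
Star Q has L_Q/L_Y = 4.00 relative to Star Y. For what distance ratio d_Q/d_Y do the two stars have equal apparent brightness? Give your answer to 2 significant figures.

Equal flux requires L_Q/d_Q² = L_Y/d_Y², so d_Q/d_Y = √(L_Q/L_Y)
= √(4.00) = 2.000.

2.0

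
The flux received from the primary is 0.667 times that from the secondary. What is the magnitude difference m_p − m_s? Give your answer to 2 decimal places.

0.44

m_p − m_s = −2.5 log₁₀(F_p/F_s) = −2.5 log₁₀(0.667) = −2.5 × (-0.176) = 0.440.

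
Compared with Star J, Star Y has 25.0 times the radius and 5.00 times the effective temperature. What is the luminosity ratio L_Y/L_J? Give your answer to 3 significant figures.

3.91×10^5

From the Stefan–Boltzmann law, L ∝ R²T⁴, so
L_Y/L_J = (R_Y/R_J)² (T_Y/T_J)⁴ = (25.0)² × (5.00)⁴ = 625.0 × 625.0 = 3.906×10^5.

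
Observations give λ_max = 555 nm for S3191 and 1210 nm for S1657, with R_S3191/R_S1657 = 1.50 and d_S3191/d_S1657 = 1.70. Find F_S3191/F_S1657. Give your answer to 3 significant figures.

17.6

Wien's law: T_S3191/T_S1657 = λ_S1657/λ_S3191 = 1210/555 = 2.180.
L_S3191/L_S1657 = (R_S3191/R_S1657)²(T_S3191/T_S1657)⁴ = (1.50)²(2.180)⁴ = 50.83.
F_S3191/F_S1657 = (L_S3191/L_S1657)/(d_S3191/d_S1657)² = 50.83/(1.70)² = 17.59.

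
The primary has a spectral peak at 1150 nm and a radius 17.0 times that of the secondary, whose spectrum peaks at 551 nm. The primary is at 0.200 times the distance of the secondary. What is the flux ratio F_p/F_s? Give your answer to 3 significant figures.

Wien's law: T_p/T_s = λ_s/λ_p = 551/1150 = 0.4791.
L_p/L_s = (R_p/R_s)²(T_p/T_s)⁴ = (17.0)²(0.4791)⁴ = 15.23.
F_p/F_s = (L_p/L_s)/(d_p/d_s)² = 15.23/(0.200)² = 380.8.

381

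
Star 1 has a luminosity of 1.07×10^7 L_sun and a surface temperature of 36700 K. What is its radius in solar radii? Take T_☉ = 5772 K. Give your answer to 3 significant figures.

R/R_☉ = √(L/L_☉) / (T/T_☉)² = √(1.07×10^7) / (6.358)²
       = 3271 / 40.43 = 80.91.

80.9 solar radii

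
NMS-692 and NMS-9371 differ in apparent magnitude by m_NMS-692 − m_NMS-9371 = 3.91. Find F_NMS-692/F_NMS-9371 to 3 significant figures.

F_NMS-692/F_NMS-9371 = 10^(−(m_NMS-692 − m_NMS-9371)/2.5) = 10^(-3.91/2.5) = 10^-1.564 = 0.02729.

0.0273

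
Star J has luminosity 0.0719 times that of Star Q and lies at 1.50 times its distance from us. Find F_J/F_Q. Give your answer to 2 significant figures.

0.032

F = L/(4πd²), so F_J/F_Q = (L_J/L_Q) / (d_J/d_Q)²
= 0.0719 / (1.50)² = 0.0719 / 2.250 = 0.03196.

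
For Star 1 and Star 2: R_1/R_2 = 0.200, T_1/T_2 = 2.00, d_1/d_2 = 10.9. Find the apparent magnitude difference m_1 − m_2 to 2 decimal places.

5.67

L_1/L_2 = (0.200)²(2.00)⁴ = 0.6400.
F_1/F_2 = (L_1/L_2)/(d_1/d_2)² = 0.6400/118.8 = 0.005387.
m_1 − m_2 = −2.5 log₁₀(0.005387) = 5.67.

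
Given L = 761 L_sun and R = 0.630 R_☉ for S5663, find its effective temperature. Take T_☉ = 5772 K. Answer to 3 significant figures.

3.82×10^4 K

T/T_☉ = (L/L_☉)^(1/4) / (R/R_☉)^(1/2)
T = 5772 × (761)^(1/4) / √(0.630) = 5772 × 5.252 / 0.7937 = 3.819×10^4 K.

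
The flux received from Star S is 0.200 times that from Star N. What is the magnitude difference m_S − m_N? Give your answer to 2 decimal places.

m_S − m_N = −2.5 log₁₀(F_S/F_N) = −2.5 log₁₀(0.200) = −2.5 × (-0.699) = 1.747.

1.75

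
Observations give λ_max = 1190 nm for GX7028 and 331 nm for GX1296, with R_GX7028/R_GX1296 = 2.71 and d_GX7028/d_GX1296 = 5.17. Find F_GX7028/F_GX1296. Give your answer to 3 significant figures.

Wien's law: T_GX7028/T_GX1296 = λ_GX1296/λ_GX7028 = 331/1190 = 0.2782.
L_GX7028/L_GX1296 = (R_GX7028/R_GX1296)²(T_GX7028/T_GX1296)⁴ = (2.71)²(0.2782)⁴ = 0.04396.
F_GX7028/F_GX1296 = (L_GX7028/L_GX1296)/(d_GX7028/d_GX1296)² = 0.04396/(5.17)² = 0.001645.

0.00164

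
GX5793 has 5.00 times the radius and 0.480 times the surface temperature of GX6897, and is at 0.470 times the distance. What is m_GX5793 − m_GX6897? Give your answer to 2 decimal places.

L_GX5793/L_GX6897 = (5.00)²(0.480)⁴ = 1.327.
F_GX5793/F_GX6897 = (L_GX5793/L_GX6897)/(d_GX5793/d_GX6897)² = 1.327/0.2209 = 6.008.
m_GX5793 − m_GX6897 = −2.5 log₁₀(6.008) = -1.95.

-1.95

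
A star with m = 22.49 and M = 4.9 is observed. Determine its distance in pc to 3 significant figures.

3.30×10^4 pc

m − M = 5 log₁₀(d/10 pc)
22.49 − (4.9) = 17.59 = 5 log₁₀(d/10)
d = 10 × 10^(17.59/5) = 10 × 10^3.518 = 3.296×10^4 pc.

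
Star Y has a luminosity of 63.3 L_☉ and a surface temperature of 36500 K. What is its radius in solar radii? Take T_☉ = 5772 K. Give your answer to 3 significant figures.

R/R_☉ = √(L/L_☉) / (T/T_☉)² = √(63.3) / (6.324)²
       = 7.956 / 39.99 = 0.1990.

0.199 solar radii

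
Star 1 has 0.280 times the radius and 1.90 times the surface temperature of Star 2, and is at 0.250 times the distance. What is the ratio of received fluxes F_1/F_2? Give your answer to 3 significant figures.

L_1/L_2 = (R_1/R_2)²(T_1/T_2)⁴ = (0.280)² × (1.90)⁴ = 1.022.
F_1/F_2 = (L_1/L_2)/(d_1/d_2)² = 1.022 / (0.250)² = 16.35.

16.3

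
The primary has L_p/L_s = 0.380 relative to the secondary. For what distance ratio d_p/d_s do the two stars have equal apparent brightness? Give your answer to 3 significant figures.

Equal flux requires L_p/d_p² = L_s/d_s², so d_p/d_s = √(L_p/L_s)
= √(0.380) = 0.6164.

0.616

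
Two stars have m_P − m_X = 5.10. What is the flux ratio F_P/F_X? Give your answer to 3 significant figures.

F_P/F_X = 10^(−(m_P − m_X)/2.5) = 10^(-5.10/2.5) = 10^-2.040 = 0.009120.

0.00912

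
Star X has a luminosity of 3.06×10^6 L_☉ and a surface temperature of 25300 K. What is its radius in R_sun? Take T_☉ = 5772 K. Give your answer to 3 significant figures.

91.0 R_sun

R/R_☉ = √(L/L_☉) / (T/T_☉)² = √(3.06×10^6) / (4.383)²
       = 1749 / 19.21 = 91.05.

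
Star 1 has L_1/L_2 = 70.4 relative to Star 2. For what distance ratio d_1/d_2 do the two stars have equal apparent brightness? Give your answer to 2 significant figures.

8.4

Equal flux requires L_1/d_1² = L_2/d_2², so d_1/d_2 = √(L_1/L_2)
= √(70.4) = 8.390.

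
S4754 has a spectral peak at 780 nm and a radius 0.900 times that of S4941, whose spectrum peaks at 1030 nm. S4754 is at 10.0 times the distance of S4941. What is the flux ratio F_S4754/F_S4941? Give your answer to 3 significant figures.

Wien's law: T_S4754/T_S4941 = λ_S4941/λ_S4754 = 1030/780 = 1.321.
L_S4754/L_S4941 = (R_S4754/R_S4941)²(T_S4754/T_S4941)⁴ = (0.900)²(1.321)⁴ = 2.463.
F_S4754/F_S4941 = (L_S4754/L_S4941)/(d_S4754/d_S4941)² = 2.463/(10.0)² = 0.02463.

0.0246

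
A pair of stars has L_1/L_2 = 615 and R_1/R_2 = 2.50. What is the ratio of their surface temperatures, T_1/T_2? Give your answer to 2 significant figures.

L ∝ R²T⁴ gives T ∝ (L/R²)^(1/4), so
T_1/T_2 = (615 / 2.50²)^(1/4) = (98.40)^(1/4) = 3.150.

3.1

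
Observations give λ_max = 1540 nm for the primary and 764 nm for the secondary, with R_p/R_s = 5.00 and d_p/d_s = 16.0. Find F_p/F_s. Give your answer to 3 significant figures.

0.00592

Wien's law: T_p/T_s = λ_s/λ_p = 764/1540 = 0.4961.
L_p/L_s = (R_p/R_s)²(T_p/T_s)⁴ = (5.00)²(0.4961)⁴ = 1.514.
F_p/F_s = (L_p/L_s)/(d_p/d_s)² = 1.514/(16.0)² = 0.005915.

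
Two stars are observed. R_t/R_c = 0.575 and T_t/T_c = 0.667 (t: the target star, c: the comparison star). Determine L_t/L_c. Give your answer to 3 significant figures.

From the Stefan–Boltzmann law, L ∝ R²T⁴, so
L_t/L_c = (R_t/R_c)² (T_t/T_c)⁴ = (0.575)² × (0.667)⁴ = 0.3306 × 0.1979 = 0.06544.

0.0654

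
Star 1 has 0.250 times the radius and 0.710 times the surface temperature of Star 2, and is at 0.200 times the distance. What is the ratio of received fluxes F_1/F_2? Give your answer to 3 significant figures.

0.397

L_1/L_2 = (R_1/R_2)²(T_1/T_2)⁴ = (0.250)² × (0.710)⁴ = 0.01588.
F_1/F_2 = (L_1/L_2)/(d_1/d_2)² = 0.01588 / (0.200)² = 0.3971.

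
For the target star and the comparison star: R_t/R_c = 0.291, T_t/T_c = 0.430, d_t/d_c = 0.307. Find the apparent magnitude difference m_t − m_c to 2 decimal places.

L_t/L_c = (0.291)²(0.430)⁴ = 0.002895.
F_t/F_c = (L_t/L_c)/(d_t/d_c)² = 0.002895/0.09425 = 0.03072.
m_t − m_c = −2.5 log₁₀(0.03072) = 3.78.

3.78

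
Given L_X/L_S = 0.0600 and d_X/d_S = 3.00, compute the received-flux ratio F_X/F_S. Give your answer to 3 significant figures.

F = L/(4πd²), so F_X/F_S = (L_X/L_S) / (d_X/d_S)²
= 0.0600 / (3.00)² = 0.0600 / 9.000 = 0.006667.

0.00667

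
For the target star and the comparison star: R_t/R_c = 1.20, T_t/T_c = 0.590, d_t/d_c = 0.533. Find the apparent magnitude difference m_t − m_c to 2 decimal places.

L_t/L_c = (1.20)²(0.590)⁴ = 0.1745.
F_t/F_c = (L_t/L_c)/(d_t/d_c)² = 0.1745/0.2841 = 0.6142.
m_t − m_c = −2.5 log₁₀(0.6142) = 0.53.

0.53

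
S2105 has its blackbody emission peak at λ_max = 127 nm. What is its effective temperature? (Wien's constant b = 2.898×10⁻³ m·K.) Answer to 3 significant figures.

2.28×10^4 K

T = b/λ_max = 2.898×10⁻³ / (127×10⁻⁹) = 2.282×10^4 K.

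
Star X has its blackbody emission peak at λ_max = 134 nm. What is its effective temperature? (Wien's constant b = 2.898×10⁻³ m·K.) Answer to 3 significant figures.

2.16×10^4 K

T = b/λ_max = 2.898×10⁻³ / (134×10⁻⁹) = 2.163×10^4 K.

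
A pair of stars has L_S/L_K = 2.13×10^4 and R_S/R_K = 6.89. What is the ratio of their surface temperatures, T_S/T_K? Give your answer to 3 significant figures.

L ∝ R²T⁴ gives T ∝ (L/R²)^(1/4), so
T_S/T_K = (2.13×10^4 / 6.89²)^(1/4) = (448.7)^(1/4) = 4.602.

4.60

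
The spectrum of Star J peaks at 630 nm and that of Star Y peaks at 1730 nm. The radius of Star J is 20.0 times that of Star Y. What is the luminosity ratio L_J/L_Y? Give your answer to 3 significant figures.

Wien's law gives T ∝ 1/λ_max, so T_J/T_Y = λ_Y/λ_J = 1730/630 = 2.746.
Then L ∝ R²T⁴ gives L_J/L_Y = (20.0)² × (2.746)⁴ = 400.0 × 56.86 = 2.274×10^4.

2.27×10^4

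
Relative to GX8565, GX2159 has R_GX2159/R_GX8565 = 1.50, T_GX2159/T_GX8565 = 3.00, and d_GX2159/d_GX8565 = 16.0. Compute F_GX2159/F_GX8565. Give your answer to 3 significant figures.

0.712

L_GX2159/L_GX8565 = (R_GX2159/R_GX8565)²(T_GX2159/T_GX8565)⁴ = (1.50)² × (3.00)⁴ = 182.2.
F_GX2159/F_GX8565 = (L_GX2159/L_GX8565)/(d_GX2159/d_GX8565)² = 182.2 / (16.0)² = 0.7119.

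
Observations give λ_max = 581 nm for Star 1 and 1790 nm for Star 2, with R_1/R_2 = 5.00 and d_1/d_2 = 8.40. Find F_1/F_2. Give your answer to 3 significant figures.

31.9

Wien's law: T_1/T_2 = λ_2/λ_1 = 1790/581 = 3.081.
L_1/L_2 = (R_1/R_2)²(T_1/T_2)⁴ = (5.00)²(3.081)⁴ = 2252.
F_1/F_2 = (L_1/L_2)/(d_1/d_2)² = 2252/(8.40)² = 31.92.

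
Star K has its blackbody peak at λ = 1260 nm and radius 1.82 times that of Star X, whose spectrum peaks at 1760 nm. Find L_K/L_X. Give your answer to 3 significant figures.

Wien's law gives T ∝ 1/λ_max, so T_K/T_X = λ_X/λ_K = 1760/1260 = 1.397.
Then L ∝ R²T⁴ gives L_K/L_X = (1.82)² × (1.397)⁴ = 3.312 × 3.807 = 12.61.

12.6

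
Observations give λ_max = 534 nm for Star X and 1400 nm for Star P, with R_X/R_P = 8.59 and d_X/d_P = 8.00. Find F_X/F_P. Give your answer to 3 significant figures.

Wien's law: T_X/T_P = λ_P/λ_X = 1400/534 = 2.622.
L_X/L_P = (R_X/R_P)²(T_X/T_P)⁴ = (8.59)²(2.622)⁴ = 3486.
F_X/F_P = (L_X/L_P)/(d_X/d_P)² = 3486/(8.00)² = 54.47.

54.5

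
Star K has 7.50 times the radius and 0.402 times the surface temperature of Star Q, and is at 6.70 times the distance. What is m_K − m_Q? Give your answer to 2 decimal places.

3.71

L_K/L_Q = (7.50)²(0.402)⁴ = 1.469.
F_K/F_Q = (L_K/L_Q)/(d_K/d_Q)² = 1.469/44.89 = 0.03272.
m_K − m_Q = −2.5 log₁₀(0.03272) = 3.71.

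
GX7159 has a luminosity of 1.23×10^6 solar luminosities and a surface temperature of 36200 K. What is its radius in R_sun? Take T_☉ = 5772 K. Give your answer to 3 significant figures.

R/R_☉ = √(L/L_☉) / (T/T_☉)² = √(1.23×10^6) / (6.272)²
       = 1109 / 39.33 = 28.20.

28.2 R_sun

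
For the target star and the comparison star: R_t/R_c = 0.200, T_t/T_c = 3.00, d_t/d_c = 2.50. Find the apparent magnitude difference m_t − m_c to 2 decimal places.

L_t/L_c = (0.200)²(3.00)⁴ = 3.240.
F_t/F_c = (L_t/L_c)/(d_t/d_c)² = 3.240/6.250 = 0.5184.
m_t − m_c = −2.5 log₁₀(0.5184) = 0.71.

0.71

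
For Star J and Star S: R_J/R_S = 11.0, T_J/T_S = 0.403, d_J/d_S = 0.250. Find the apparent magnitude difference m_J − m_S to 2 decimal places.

-4.27

L_J/L_S = (11.0)²(0.403)⁴ = 3.192.
F_J/F_S = (L_J/L_S)/(d_J/d_S)² = 3.192/0.06250 = 51.07.
m_J − m_S = −2.5 log₁₀(51.07) = -4.27.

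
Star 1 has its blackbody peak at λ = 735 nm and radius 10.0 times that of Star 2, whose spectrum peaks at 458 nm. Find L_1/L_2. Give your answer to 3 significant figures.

Wien's law gives T ∝ 1/λ_max, so T_1/T_2 = λ_2/λ_1 = 458/735 = 0.6231.
Then L ∝ R²T⁴ gives L_1/L_2 = (10.0)² × (0.6231)⁴ = 100.0 × 0.1508 = 15.08.

15.1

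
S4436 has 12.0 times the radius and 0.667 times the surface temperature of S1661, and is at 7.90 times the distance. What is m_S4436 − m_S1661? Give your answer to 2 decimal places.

L_S4436/L_S1661 = (12.0)²(0.667)⁴ = 28.50.
F_S4436/F_S1661 = (L_S4436/L_S1661)/(d_S4436/d_S1661)² = 28.50/62.41 = 0.4567.
m_S4436 − m_S1661 = −2.5 log₁₀(0.4567) = 0.85.

0.85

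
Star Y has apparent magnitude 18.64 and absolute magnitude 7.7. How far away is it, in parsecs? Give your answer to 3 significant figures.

1.54×10^3 pc

m − M = 5 log₁₀(d/10 pc)
18.64 − (7.7) = 10.94 = 5 log₁₀(d/10)
d = 10 × 10^(10.94/5) = 10 × 10^2.188 = 1542 pc.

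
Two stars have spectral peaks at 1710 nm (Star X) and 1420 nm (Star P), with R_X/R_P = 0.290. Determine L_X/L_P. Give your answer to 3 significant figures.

0.0400

Wien's law gives T ∝ 1/λ_max, so T_X/T_P = λ_P/λ_X = 1420/1710 = 0.8304.
Then L ∝ R²T⁴ gives L_X/L_P = (0.290)² × (0.8304)⁴ = 0.08410 × 0.4755 = 0.03999.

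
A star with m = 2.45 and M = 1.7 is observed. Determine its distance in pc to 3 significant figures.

m − M = 5 log₁₀(d/10 pc)
2.45 − (1.7) = 0.75 = 5 log₁₀(d/10)
d = 10 × 10^(0.75/5) = 10 × 10^0.150 = 14.13 pc.

14.1 pc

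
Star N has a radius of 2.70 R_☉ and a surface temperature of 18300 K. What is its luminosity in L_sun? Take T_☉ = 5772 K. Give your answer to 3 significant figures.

L/L_☉ = (R/R_☉)² (T/T_☉)⁴ = (2.70)² × (18300/5772)⁴
       = 7.290 × (3.170)⁴ = 7.290 × 101.0 = 736.6.

737 L_sun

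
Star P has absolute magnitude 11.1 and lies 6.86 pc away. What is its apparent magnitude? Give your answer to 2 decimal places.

10.28

m = M + 5 log₁₀(d/10 pc) = 11.1 + 5 log₁₀(6.86/10)
  = 11.1 + 5 × -0.164 = 11.1 + -0.82 = 10.28.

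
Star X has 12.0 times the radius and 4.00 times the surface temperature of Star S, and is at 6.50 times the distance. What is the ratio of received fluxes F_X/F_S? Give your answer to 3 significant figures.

L_X/L_S = (R_X/R_S)²(T_X/T_S)⁴ = (12.0)² × (4.00)⁴ = 3.686×10^4.
F_X/F_S = (L_X/L_S)/(d_X/d_S)² = 3.686×10^4 / (6.50)² = 872.5.

873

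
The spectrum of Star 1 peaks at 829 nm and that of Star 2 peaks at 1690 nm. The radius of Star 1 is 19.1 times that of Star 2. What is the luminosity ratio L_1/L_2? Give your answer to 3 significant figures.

Wien's law gives T ∝ 1/λ_max, so T_1/T_2 = λ_2/λ_1 = 1690/829 = 2.039.
Then L ∝ R²T⁴ gives L_1/L_2 = (19.1)² × (2.039)⁴ = 364.8 × 17.27 = 6301.

6.30×10^3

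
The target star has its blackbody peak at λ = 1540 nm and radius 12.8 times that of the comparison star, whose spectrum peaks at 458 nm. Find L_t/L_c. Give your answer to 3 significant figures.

1.28

Wien's law gives T ∝ 1/λ_max, so T_t/T_c = λ_c/λ_t = 458/1540 = 0.2974.
Then L ∝ R²T⁴ gives L_t/L_c = (12.8)² × (0.2974)⁴ = 163.8 × 0.007823 = 1.282.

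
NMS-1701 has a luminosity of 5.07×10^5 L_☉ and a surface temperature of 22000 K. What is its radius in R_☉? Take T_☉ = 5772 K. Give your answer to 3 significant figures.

49.0 R_☉

R/R_☉ = √(L/L_☉) / (T/T_☉)² = √(5.07×10^5) / (3.812)²
       = 712.0 / 14.53 = 49.01.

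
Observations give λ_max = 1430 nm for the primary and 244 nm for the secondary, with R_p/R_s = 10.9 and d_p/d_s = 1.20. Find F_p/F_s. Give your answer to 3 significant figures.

Wien's law: T_p/T_s = λ_s/λ_p = 244/1430 = 0.1706.
L_p/L_s = (R_p/R_s)²(T_p/T_s)⁴ = (10.9)²(0.1706)⁴ = 0.1007.
F_p/F_s = (L_p/L_s)/(d_p/d_s)² = 0.1007/(1.20)² = 0.06994.

0.0699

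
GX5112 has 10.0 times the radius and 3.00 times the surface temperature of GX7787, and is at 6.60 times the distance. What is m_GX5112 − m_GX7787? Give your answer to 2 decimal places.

-5.67

L_GX5112/L_GX7787 = (10.0)²(3.00)⁴ = 8100.
F_GX5112/F_GX7787 = (L_GX5112/L_GX7787)/(d_GX5112/d_GX7787)² = 8100/43.56 = 186.0.
m_GX5112 − m_GX7787 = −2.5 log₁₀(186.0) = -5.67.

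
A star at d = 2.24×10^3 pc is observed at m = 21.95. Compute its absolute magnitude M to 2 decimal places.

10.20

M = m − 5 log₁₀(d/10 pc) = 21.95 − 5 log₁₀(2.24×10^3/10)
  = 21.95 − 5 × 2.350 = 21.95 − 11.75 = 10.20.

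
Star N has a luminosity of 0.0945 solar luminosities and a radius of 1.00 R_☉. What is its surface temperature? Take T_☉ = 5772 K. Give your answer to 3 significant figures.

T/T_☉ = (L/L_☉)^(1/4) / (R/R_☉)^(1/2)
T = 5772 × (0.0945)^(1/4) / √(1.00) = 5772 × 0.5544 / 1.000 = 3200 K.

3.20×10^3 K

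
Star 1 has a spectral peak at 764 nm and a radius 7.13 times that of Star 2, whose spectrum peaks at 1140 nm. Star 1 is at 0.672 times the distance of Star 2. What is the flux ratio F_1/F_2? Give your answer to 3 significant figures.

Wien's law: T_1/T_2 = λ_2/λ_1 = 1140/764 = 1.492.
L_1/L_2 = (R_1/R_2)²(T_1/T_2)⁴ = (7.13)²(1.492)⁴ = 252.0.
F_1/F_2 = (L_1/L_2)/(d_1/d_2)² = 252.0/(0.672)² = 558.1.

558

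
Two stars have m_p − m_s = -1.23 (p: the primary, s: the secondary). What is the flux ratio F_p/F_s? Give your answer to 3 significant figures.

F_p/F_s = 10^(−(m_p − m_s)/2.5) = 10^(1.23/2.5) = 10^0.492 = 3.105.

3.10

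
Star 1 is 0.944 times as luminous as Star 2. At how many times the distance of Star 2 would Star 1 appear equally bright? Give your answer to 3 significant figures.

0.972

Equal flux requires L_1/d_1² = L_2/d_2², so d_1/d_2 = √(L_1/L_2)
= √(0.944) = 0.9716.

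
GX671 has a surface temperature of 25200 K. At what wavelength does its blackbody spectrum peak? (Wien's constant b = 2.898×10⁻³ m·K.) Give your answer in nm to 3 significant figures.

λ_max = b/T = 2.898×10⁻³ / 25200 = 1.15×10^-7 m = 115.0 nm.

115 nm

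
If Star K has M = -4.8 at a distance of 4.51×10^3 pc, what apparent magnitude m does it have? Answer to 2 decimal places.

m = M + 5 log₁₀(d/10 pc) = -4.8 + 5 log₁₀(4.51×10^3/10)
  = -4.8 + 5 × 2.654 = -4.8 + 13.27 = 8.47.

8.47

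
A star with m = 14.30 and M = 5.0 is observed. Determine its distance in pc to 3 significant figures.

724 pc

m − M = 5 log₁₀(d/10 pc)
14.30 − (5.0) = 9.30 = 5 log₁₀(d/10)
d = 10 × 10^(9.30/5) = 10 × 10^1.860 = 724.4 pc.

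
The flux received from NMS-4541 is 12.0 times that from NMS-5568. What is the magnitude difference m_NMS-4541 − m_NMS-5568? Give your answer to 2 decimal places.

m_NMS-4541 − m_NMS-5568 = −2.5 log₁₀(F_NMS-4541/F_NMS-5568) = −2.5 log₁₀(12.0) = −2.5 × (1.079) = -2.698.

-2.70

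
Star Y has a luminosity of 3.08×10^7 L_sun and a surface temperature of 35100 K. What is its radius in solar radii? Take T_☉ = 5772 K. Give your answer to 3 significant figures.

150 solar radii

R/R_☉ = √(L/L_☉) / (T/T_☉)² = √(3.08×10^7) / (6.081)²
       = 5550 / 36.98 = 150.1.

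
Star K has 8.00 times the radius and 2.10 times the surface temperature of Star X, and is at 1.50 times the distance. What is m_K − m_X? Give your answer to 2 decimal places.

L_K/L_X = (8.00)²(2.10)⁴ = 1245.
F_K/F_X = (L_K/L_X)/(d_K/d_X)² = 1245/2.250 = 553.2.
m_K − m_X = −2.5 log₁₀(553.2) = -6.86.

-6.86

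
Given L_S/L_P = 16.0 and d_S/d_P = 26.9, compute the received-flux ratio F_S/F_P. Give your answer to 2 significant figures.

0.022

F = L/(4πd²), so F_S/F_P = (L_S/L_P) / (d_S/d_P)²
= 16.0 / (26.9)² = 16.0 / 723.6 = 0.02211.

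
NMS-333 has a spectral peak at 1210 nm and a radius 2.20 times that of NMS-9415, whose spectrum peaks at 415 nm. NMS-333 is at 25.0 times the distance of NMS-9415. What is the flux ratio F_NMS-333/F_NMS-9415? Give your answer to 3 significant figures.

Wien's law: T_NMS-333/T_NMS-9415 = λ_NMS-9415/λ_NMS-333 = 415/1210 = 0.3430.
L_NMS-333/L_NMS-9415 = (R_NMS-333/R_NMS-9415)²(T_NMS-333/T_NMS-9415)⁴ = (2.20)²(0.3430)⁴ = 0.06697.
F_NMS-333/F_NMS-9415 = (L_NMS-333/L_NMS-9415)/(d_NMS-333/d_NMS-9415)² = 0.06697/(25.0)² = 1.072×10^-4.

1.07×10^-4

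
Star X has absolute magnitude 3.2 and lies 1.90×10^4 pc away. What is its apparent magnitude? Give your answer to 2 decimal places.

19.59

m = M + 5 log₁₀(d/10 pc) = 3.2 + 5 log₁₀(1.90×10^4/10)
  = 3.2 + 5 × 3.279 = 3.2 + 16.39 = 19.59.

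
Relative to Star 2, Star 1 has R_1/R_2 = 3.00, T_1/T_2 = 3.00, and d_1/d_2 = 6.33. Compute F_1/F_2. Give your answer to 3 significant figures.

L_1/L_2 = (R_1/R_2)²(T_1/T_2)⁴ = (3.00)² × (3.00)⁴ = 729.0.
F_1/F_2 = (L_1/L_2)/(d_1/d_2)² = 729.0 / (6.33)² = 18.19.

18.2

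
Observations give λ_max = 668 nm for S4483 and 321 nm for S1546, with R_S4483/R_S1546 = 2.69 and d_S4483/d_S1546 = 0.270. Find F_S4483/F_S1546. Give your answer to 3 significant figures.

Wien's law: T_S4483/T_S1546 = λ_S1546/λ_S4483 = 321/668 = 0.4805.
L_S4483/L_S1546 = (R_S4483/R_S1546)²(T_S4483/T_S1546)⁴ = (2.69)²(0.4805)⁴ = 0.3859.
F_S4483/F_S1546 = (L_S4483/L_S1546)/(d_S4483/d_S1546)² = 0.3859/(0.270)² = 5.293.

5.29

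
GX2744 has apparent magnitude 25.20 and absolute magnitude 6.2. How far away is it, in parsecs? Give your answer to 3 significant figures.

m − M = 5 log₁₀(d/10 pc)
25.20 − (6.2) = 19.00 = 5 log₁₀(d/10)
d = 10 × 10^(19.00/5) = 10 × 10^3.800 = 6.310×10^4 pc.

6.31×10^4 pc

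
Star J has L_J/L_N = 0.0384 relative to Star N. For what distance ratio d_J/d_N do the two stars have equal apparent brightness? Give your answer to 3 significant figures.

0.196

Equal flux requires L_J/d_J² = L_N/d_N², so d_J/d_N = √(L_J/L_N)
= √(0.0384) = 0.1960.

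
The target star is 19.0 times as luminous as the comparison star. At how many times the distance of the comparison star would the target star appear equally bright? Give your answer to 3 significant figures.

4.36

Equal flux requires L_t/d_t² = L_c/d_c², so d_t/d_c = √(L_t/L_c)
= √(19.0) = 4.359.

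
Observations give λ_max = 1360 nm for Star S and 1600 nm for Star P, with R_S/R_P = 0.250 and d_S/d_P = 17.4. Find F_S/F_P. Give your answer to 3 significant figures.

Wien's law: T_S/T_P = λ_P/λ_S = 1600/1360 = 1.176.
L_S/L_P = (R_S/R_P)²(T_S/T_P)⁴ = (0.250)²(1.176)⁴ = 0.1197.
F_S/F_P = (L_S/L_P)/(d_S/d_P)² = 0.1197/(17.4)² = 3.955×10^-4.

3.95×10^-4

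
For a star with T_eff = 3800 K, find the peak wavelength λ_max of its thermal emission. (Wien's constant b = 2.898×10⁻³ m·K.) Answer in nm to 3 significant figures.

763 nm

λ_max = b/T = 2.898×10⁻³ / 3800 = 7.63×10^-7 m = 762.6 nm.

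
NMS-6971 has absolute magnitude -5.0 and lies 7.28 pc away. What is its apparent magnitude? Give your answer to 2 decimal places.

m = M + 5 log₁₀(d/10 pc) = -5.0 + 5 log₁₀(7.28/10)
  = -5.0 + 5 × -0.138 = -5.0 + -0.69 = -5.69.

-5.69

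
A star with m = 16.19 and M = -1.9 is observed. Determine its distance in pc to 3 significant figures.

4.15×10^4 pc

m − M = 5 log₁₀(d/10 pc)
16.19 − (-1.9) = 18.09 = 5 log₁₀(d/10)
d = 10 × 10^(18.09/5) = 10 × 10^3.618 = 4.150×10^4 pc.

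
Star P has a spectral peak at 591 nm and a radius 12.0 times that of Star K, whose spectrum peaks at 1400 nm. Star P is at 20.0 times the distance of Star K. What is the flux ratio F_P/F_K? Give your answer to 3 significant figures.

Wien's law: T_P/T_K = λ_K/λ_P = 1400/591 = 2.369.
L_P/L_K = (R_P/R_K)²(T_P/T_K)⁴ = (12.0)²(2.369)⁴ = 4534.
F_P/F_K = (L_P/L_K)/(d_P/d_K)² = 4534/(20.0)² = 11.34.

11.3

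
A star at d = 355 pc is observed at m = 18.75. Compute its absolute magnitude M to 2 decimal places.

M = m − 5 log₁₀(d/10 pc) = 18.75 − 5 log₁₀(355/10)
  = 18.75 − 5 × 1.550 = 18.75 − 7.75 = 11.00.

11.00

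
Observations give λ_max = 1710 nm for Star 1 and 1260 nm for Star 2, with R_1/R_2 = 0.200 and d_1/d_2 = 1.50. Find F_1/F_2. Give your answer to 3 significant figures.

0.00524

Wien's law: T_1/T_2 = λ_2/λ_1 = 1260/1710 = 0.7368.
L_1/L_2 = (R_1/R_2)²(T_1/T_2)⁴ = (0.200)²(0.7368)⁴ = 0.01179.
F_1/F_2 = (L_1/L_2)/(d_1/d_2)² = 0.01179/(1.50)² = 0.005241.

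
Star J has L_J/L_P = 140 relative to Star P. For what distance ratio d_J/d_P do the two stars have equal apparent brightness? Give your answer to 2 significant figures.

Equal flux requires L_J/d_J² = L_P/d_P², so d_J/d_P = √(L_J/L_P)
= √(140) = 11.83.

12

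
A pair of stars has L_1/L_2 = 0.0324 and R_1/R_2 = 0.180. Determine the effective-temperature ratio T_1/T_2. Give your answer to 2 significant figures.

1.0

L ∝ R²T⁴ gives T ∝ (L/R²)^(1/4), so
T_1/T_2 = (0.0324 / 0.180²)^(1/4) = (1.000)^(1/4) = 1.000.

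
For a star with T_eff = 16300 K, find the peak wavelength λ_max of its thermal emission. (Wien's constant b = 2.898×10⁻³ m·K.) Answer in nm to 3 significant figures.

178 nm

λ_max = b/T = 2.898×10⁻³ / 16300 = 1.78×10^-7 m = 177.8 nm.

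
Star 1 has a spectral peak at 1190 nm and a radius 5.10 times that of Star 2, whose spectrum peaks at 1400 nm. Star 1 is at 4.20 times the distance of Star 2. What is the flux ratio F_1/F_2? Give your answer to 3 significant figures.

2.82

Wien's law: T_1/T_2 = λ_2/λ_1 = 1400/1190 = 1.176.
L_1/L_2 = (R_1/R_2)²(T_1/T_2)⁴ = (5.10)²(1.176)⁴ = 49.83.
F_1/F_2 = (L_1/L_2)/(d_1/d_2)² = 49.83/(4.20)² = 2.825.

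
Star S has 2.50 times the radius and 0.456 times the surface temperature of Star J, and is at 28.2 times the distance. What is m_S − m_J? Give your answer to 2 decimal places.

L_S/L_J = (2.50)²(0.456)⁴ = 0.2702.
F_S/F_J = (L_S/L_J)/(d_S/d_J)² = 0.2702/795.2 = 3.398×10^-4.
m_S − m_J = −2.5 log₁₀(3.398×10^-4) = 8.67.

8.67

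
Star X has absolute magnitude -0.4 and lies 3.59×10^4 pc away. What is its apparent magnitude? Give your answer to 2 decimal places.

m = M + 5 log₁₀(d/10 pc) = -0.4 + 5 log₁₀(3.59×10^4/10)
  = -0.4 + 5 × 3.555 = -0.4 + 17.78 = 17.38.

17.38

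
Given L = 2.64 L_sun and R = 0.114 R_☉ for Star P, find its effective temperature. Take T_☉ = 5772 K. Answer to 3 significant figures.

T/T_☉ = (L/L_☉)^(1/4) / (R/R_☉)^(1/2)
T = 5772 × (2.64)^(1/4) / √(0.114) = 5772 × 1.275 / 0.3376 = 2.179×10^4 K.

2.18×10^4 K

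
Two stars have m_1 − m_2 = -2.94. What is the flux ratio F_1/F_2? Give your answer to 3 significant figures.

F_1/F_2 = 10^(−(m_1 − m_2)/2.5) = 10^(2.94/2.5) = 10^1.176 = 15.00.

15.0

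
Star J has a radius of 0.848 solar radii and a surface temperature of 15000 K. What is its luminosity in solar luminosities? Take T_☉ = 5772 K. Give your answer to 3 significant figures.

L/L_☉ = (R/R_☉)² (T/T_☉)⁴ = (0.848)² × (15000/5772)⁴
       = 0.7191 × (2.599)⁴ = 0.7191 × 45.61 = 32.80.

32.8 solar luminosities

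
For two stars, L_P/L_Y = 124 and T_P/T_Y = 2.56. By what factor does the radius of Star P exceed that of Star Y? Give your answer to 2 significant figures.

1.7

L ∝ R²T⁴ gives R ∝ √L / T², so
R_P/R_Y = √(124) / (2.56)² = 11.14 / 6.554 = 1.699.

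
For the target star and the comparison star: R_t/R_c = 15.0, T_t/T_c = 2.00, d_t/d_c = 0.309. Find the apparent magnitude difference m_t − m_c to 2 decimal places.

L_t/L_c = (15.0)²(2.00)⁴ = 3600.
F_t/F_c = (L_t/L_c)/(d_t/d_c)² = 3600/0.09548 = 3.770×10^4.
m_t − m_c = −2.5 log₁₀(3.770×10^4) = -11.44.

-11.44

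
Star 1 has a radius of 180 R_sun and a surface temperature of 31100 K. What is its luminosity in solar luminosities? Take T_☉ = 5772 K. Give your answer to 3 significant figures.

L/L_☉ = (R/R_☉)² (T/T_☉)⁴ = (180)² × (31100/5772)⁴
       = 3.240×10^4 × (5.388)⁴ = 3.240×10^4 × 842.8 = 2.731×10^7.

2.73×10^7 solar luminosities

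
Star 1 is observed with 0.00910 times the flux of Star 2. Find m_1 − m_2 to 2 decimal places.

m_1 − m_2 = −2.5 log₁₀(F_1/F_2) = −2.5 log₁₀(0.00910) = −2.5 × (-2.041) = 5.102.

5.10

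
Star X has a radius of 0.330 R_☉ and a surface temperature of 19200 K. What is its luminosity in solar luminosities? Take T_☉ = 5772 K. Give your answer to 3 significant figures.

L/L_☉ = (R/R_☉)² (T/T_☉)⁴ = (0.330)² × (19200/5772)⁴
       = 0.1089 × (3.326)⁴ = 0.1089 × 122.4 = 13.33.

13.3 solar luminosities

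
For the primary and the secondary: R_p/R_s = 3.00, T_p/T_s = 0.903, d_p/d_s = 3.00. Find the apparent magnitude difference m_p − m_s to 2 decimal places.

0.44

L_p/L_s = (3.00)²(0.903)⁴ = 5.984.
F_p/F_s = (L_p/L_s)/(d_p/d_s)² = 5.984/9.000 = 0.6649.
m_p − m_s = −2.5 log₁₀(0.6649) = 0.44.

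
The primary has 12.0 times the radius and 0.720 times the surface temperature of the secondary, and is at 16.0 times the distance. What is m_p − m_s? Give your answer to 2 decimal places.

2.05

L_p/L_s = (12.0)²(0.720)⁴ = 38.70.
F_p/F_s = (L_p/L_s)/(d_p/d_s)² = 38.70/256.0 = 0.1512.
m_p − m_s = −2.5 log₁₀(0.1512) = 2.05.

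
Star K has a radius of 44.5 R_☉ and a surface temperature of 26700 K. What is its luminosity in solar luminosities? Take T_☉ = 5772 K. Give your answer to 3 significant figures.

9.07×10^5 solar luminosities

L/L_☉ = (R/R_☉)² (T/T_☉)⁴ = (44.5)² × (26700/5772)⁴
       = 1980 × (4.626)⁴ = 1980 × 457.9 = 9.067×10^5.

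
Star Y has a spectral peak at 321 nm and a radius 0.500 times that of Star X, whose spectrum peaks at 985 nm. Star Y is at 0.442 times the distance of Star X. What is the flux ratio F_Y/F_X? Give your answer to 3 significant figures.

Wien's law: T_Y/T_X = λ_X/λ_Y = 985/321 = 3.069.
L_Y/L_X = (R_Y/R_X)²(T_Y/T_X)⁴ = (0.500)²(3.069)⁴ = 22.16.
F_Y/F_X = (L_Y/L_X)/(d_Y/d_X)² = 22.16/(0.442)² = 113.5.

113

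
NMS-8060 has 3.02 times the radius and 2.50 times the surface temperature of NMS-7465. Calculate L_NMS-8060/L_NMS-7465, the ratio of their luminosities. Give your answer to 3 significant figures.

From the Stefan–Boltzmann law, L ∝ R²T⁴, so
L_NMS-8060/L_NMS-7465 = (R_NMS-8060/R_NMS-7465)² (T_NMS-8060/T_NMS-7465)⁴ = (3.02)² × (2.50)⁴ = 9.120 × 39.06 = 356.3.

356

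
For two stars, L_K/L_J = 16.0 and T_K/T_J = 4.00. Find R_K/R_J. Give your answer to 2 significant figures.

L ∝ R²T⁴ gives R ∝ √L / T², so
R_K/R_J = √(16.0) / (4.00)² = 4.000 / 16.00 = 0.2500.

0.25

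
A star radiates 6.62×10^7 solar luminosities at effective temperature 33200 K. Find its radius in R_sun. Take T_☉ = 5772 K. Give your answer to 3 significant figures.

246 R_sun

R/R_☉ = √(L/L_☉) / (T/T_☉)² = √(6.62×10^7) / (5.752)²
       = 8136 / 33.08 = 245.9.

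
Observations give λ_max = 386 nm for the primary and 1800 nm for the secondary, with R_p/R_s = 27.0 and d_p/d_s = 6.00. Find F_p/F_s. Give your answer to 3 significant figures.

9.58×10^3

Wien's law: T_p/T_s = λ_s/λ_p = 1800/386 = 4.663.
L_p/L_s = (R_p/R_s)²(T_p/T_s)⁴ = (27.0)²(4.663)⁴ = 3.447×10^5.
F_p/F_s = (L_p/L_s)/(d_p/d_s)² = 3.447×10^5/(6.00)² = 9576.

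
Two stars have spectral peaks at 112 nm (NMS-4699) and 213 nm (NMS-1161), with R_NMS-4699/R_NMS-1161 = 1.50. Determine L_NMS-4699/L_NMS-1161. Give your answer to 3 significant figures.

Wien's law gives T ∝ 1/λ_max, so T_NMS-4699/T_NMS-1161 = λ_NMS-1161/λ_NMS-4699 = 213/112 = 1.902.
Then L ∝ R²T⁴ gives L_NMS-4699/L_NMS-1161 = (1.50)² × (1.902)⁴ = 2.250 × 13.08 = 29.43.

29.4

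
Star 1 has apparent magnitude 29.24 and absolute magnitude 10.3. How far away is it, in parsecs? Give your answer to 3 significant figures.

m − M = 5 log₁₀(d/10 pc)
29.24 − (10.3) = 18.94 = 5 log₁₀(d/10)
d = 10 × 10^(18.94/5) = 10 × 10^3.788 = 6.138×10^4 pc.

6.14×10^4 pc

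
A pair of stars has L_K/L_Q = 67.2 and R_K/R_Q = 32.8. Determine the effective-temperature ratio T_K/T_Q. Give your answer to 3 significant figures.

0.500

L ∝ R²T⁴ gives T ∝ (L/R²)^(1/4), so
T_K/T_Q = (67.2 / 32.8²)^(1/4) = (0.06246)^(1/4) = 0.4999.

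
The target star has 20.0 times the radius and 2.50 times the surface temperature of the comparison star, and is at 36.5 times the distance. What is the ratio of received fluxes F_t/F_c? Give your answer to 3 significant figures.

L_t/L_c = (R_t/R_c)²(T_t/T_c)⁴ = (20.0)² × (2.50)⁴ = 1.562×10^4.
F_t/F_c = (L_t/L_c)/(d_t/d_c)² = 1.562×10^4 / (36.5)² = 11.73.

11.7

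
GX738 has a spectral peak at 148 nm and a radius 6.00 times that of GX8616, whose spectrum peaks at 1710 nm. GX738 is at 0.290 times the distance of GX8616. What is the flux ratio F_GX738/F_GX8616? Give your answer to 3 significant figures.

Wien's law: T_GX738/T_GX8616 = λ_GX8616/λ_GX738 = 1710/148 = 11.55.
L_GX738/L_GX8616 = (R_GX738/R_GX8616)²(T_GX738/T_GX8616)⁴ = (6.00)²(11.55)⁴ = 6.416×10^5.
F_GX738/F_GX8616 = (L_GX738/L_GX8616)/(d_GX738/d_GX8616)² = 6.416×10^5/(0.290)² = 7.629×10^6.

7.63×10^6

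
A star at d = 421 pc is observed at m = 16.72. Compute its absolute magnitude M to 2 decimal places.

8.60

M = m − 5 log₁₀(d/10 pc) = 16.72 − 5 log₁₀(421/10)
  = 16.72 − 5 × 1.624 = 16.72 − 8.12 = 8.60.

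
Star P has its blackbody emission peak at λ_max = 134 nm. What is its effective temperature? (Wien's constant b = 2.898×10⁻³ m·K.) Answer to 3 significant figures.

2.16×10^4 K

T = b/λ_max = 2.898×10⁻³ / (134×10⁻⁹) = 2.163×10^4 K.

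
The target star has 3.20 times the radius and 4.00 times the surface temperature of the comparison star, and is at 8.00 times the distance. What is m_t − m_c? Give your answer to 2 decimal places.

L_t/L_c = (3.20)²(4.00)⁴ = 2621.
F_t/F_c = (L_t/L_c)/(d_t/d_c)² = 2621/64.00 = 40.96.
m_t − m_c = −2.5 log₁₀(40.96) = -4.03.

-4.03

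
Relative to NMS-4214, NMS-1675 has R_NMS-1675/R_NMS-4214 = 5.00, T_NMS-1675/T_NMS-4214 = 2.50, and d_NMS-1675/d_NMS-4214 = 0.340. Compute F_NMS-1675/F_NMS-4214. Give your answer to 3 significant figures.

8.45×10^3

L_NMS-1675/L_NMS-4214 = (R_NMS-1675/R_NMS-4214)²(T_NMS-1675/T_NMS-4214)⁴ = (5.00)² × (2.50)⁴ = 976.6.
F_NMS-1675/F_NMS-4214 = (L_NMS-1675/L_NMS-4214)/(d_NMS-1675/d_NMS-4214)² = 976.6 / (0.340)² = 8448.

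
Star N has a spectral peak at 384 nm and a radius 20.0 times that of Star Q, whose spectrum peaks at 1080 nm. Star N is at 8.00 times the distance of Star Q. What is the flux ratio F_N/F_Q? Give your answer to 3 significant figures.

Wien's law: T_N/T_Q = λ_Q/λ_N = 1080/384 = 2.812.
L_N/L_Q = (R_N/R_Q)²(T_N/T_Q)⁴ = (20.0)²(2.812)⁴ = 2.503×10^4.
F_N/F_Q = (L_N/L_Q)/(d_N/d_Q)² = 2.503×10^4/(8.00)² = 391.1.

391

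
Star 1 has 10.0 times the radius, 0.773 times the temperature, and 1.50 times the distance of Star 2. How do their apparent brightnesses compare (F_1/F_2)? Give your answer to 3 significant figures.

15.9

L_1/L_2 = (R_1/R_2)²(T_1/T_2)⁴ = (10.0)² × (0.773)⁴ = 35.70.
F_1/F_2 = (L_1/L_2)/(d_1/d_2)² = 35.70 / (1.50)² = 15.87.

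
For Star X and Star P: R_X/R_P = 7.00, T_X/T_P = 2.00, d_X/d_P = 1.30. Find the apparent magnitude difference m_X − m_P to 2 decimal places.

-6.67

L_X/L_P = (7.00)²(2.00)⁴ = 784.0.
F_X/F_P = (L_X/L_P)/(d_X/d_P)² = 784.0/1.690 = 463.9.
m_X − m_P = −2.5 log₁₀(463.9) = -6.67.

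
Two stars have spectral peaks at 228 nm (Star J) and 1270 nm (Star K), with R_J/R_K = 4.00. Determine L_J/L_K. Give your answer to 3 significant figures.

1.54×10^4

Wien's law gives T ∝ 1/λ_max, so T_J/T_K = λ_K/λ_J = 1270/228 = 5.570.
Then L ∝ R²T⁴ gives L_J/L_K = (4.00)² × (5.570)⁴ = 16.00 × 962.7 = 1.540×10^4.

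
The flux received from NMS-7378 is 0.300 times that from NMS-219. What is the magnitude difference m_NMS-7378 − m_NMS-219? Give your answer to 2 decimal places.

1.31

m_NMS-7378 − m_NMS-219 = −2.5 log₁₀(F_NMS-7378/F_NMS-219) = −2.5 log₁₀(0.300) = −2.5 × (-0.523) = 1.307.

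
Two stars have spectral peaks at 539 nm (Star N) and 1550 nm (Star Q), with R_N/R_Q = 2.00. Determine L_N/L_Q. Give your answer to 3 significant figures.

Wien's law gives T ∝ 1/λ_max, so T_N/T_Q = λ_Q/λ_N = 1550/539 = 2.876.
Then L ∝ R²T⁴ gives L_N/L_Q = (2.00)² × (2.876)⁴ = 4.000 × 68.39 = 273.5.

274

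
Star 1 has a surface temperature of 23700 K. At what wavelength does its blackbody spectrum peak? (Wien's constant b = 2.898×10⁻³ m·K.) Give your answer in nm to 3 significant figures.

λ_max = b/T = 2.898×10⁻³ / 23700 = 1.22×10^-7 m = 122.3 nm.

122 nm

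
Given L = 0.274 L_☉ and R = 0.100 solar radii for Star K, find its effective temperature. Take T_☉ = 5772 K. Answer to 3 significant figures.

1.32×10^4 K

T/T_☉ = (L/L_☉)^(1/4) / (R/R_☉)^(1/2)
T = 5772 × (0.274)^(1/4) / √(0.100) = 5772 × 0.7235 / 0.3162 = 1.321×10^4 K.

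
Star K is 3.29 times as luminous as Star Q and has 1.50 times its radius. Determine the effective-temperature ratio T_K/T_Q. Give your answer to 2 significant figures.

1.1

L ∝ R²T⁴ gives T ∝ (L/R²)^(1/4), so
T_K/T_Q = (3.29 / 1.50²)^(1/4) = (1.462)^(1/4) = 1.100.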